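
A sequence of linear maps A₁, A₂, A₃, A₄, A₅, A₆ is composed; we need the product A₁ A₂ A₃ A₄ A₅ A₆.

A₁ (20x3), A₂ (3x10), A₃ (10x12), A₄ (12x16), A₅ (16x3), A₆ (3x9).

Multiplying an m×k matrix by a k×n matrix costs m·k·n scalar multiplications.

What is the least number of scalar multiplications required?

Adjacent pairs: A₁A₂ = 20·3·10 = 600; A₂A₃ = 3·10·12 = 360; A₃A₄ = 10·12·16 = 1920; A₄A₅ = 12·16·3 = 576; A₅A₆ = 16·3·9 = 432.
Length 3: A₁..A₃: k=1: 0+360+20·3·12=1080; k=2: 600+0+20·10·12=3000 → min 1080 | A₂..A₄: k=2: 0+1920+3·10·16=2400; k=3: 360+0+3·12·16=936 → min 936 | A₃..A₅: k=3: 0+576+10·12·3=936; k=4: 1920+0+10·16·3=2400 → min 936 | A₄..A₆: k=4: 0+432+12·16·9=2160; k=5: 576+0+12·3·9=900 → min 900.
Length 4: A₁..A₄: k=1: 0+936+20·3·16=1896; k=2: 600+1920+20·10·16=5720; k=3: 1080+0+20·12·16=4920 → min 1896 | A₂..A₅: k=2: 0+936+3·10·3=1026; k=3: 360+576+3·12·3=1044; k=4: 936+0+3·16·3=1080 → min 1026 | A₃..A₆: k=3: 0+900+10·12·9=1980; k=4: 1920+432+10·16·9=3792; k=5: 936+0+10·3·9=1206 → min 1206.
Length 5: A₁..A₅: k=1: 0+1026+20·3·3=1206; k=2: 600+936+20·10·3=2136; k=3: 1080+576+20·12·3=2376; k=4: 1896+0+20·16·3=2856 → min 1206 | A₂..A₆: k=2: 0+1206+3·10·9=1476; k=3: 360+900+3·12·9=1584; k=4: 936+432+3·16·9=1800; k=5: 1026+0+3·3·9=1107 → min 1107.
Length 6: A₁..A₆: k=1: 0+1107+20·3·9=1647; k=2: 600+1206+20·10·9=3606; k=3: 1080+900+20·12·9=4140; k=4: 1896+432+20·16·9=5208; k=5: 1206+0+20·3·9=1746 → min 1647.
Optimal order: (A₁ ((A₂ (A₃ (A₄ A₅))) A₆)) with cost 1647.

1647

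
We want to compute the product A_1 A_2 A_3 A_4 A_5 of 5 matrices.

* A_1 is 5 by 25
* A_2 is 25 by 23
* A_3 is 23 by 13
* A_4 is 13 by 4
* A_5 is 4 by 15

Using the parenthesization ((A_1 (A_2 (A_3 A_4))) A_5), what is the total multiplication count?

4296

(A_3 A_4): 23×13 by 13×4 → 23×4, cost 23·13·4 = 1196
(A_2 (A_3 A_4)): 25×23 by 23×4 → 25×4, cost 25·23·4 = 2300; cumulative 3496
(A_1 (A_2 (A_3 A_4))): 5×25 by 25×4 → 5×4, cost 5·25·4 = 500; cumulative 3996
((A_1 (A_2 (A_3 A_4))) A_5): 5×4 by 4×15 → 5×15, cost 5·4·15 = 300; cumulative 4296
Total: 4296 scalar multiplications.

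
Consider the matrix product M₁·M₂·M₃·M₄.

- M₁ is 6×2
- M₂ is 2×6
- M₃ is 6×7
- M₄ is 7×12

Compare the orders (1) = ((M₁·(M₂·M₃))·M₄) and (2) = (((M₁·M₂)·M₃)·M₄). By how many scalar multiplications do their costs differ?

Order (1) = ((M₁·(M₂·M₃))·M₄): (M₂·M₃): 2×6 by 6×7 → 2×7, cost 2·6·7 = 84; (M₁·(M₂·M₃)): 6×2 by 2×7 → 6×7, cost 6·2·7 = 84; cumulative 168; ((M₁·(M₂·M₃))·M₄): 6×7 by 7×12 → 6×12, cost 6·7·12 = 504; cumulative 672. Total 672.
Order (2) = (((M₁·M₂)·M₃)·M₄): (M₁·M₂): 6×2 by 2×6 → 6×6, cost 6·2·6 = 72; ((M₁·M₂)·M₃): 6×6 by 6×7 → 6×7, cost 6·6·7 = 252; cumulative 324; (((M₁·M₂)·M₃)·M₄): 6×7 by 7×12 → 6×12, cost 6·7·12 = 504; cumulative 828. Total 828.
Difference: |672 − 828| = 156.

156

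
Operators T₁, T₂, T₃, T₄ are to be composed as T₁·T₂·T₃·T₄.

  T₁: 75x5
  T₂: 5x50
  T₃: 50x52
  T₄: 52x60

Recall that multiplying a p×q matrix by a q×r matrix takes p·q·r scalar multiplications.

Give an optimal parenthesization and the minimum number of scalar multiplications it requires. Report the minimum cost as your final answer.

Adjacent pairs: T₁T₂ = 75·5·50 = 18750; T₂T₃ = 5·50·52 = 13000; T₃T₄ = 50·52·60 = 156000.
Length 3: T₁..T₃: k=1: 0+13000+75·5·52=32500; k=2: 18750+0+75·50·52=213750 → min 32500 | T₂..T₄: k=2: 0+156000+5·50·60=171000; k=3: 13000+0+5·52·60=28600 → min 28600.
Length 4: T₁..T₄: k=1: 0+28600+75·5·60=51100; k=2: 18750+156000+75·50·60=399750; k=3: 32500+0+75·52·60=266500 → min 51100.
Optimal parenthesization: (T₁·((T₂·T₃)·T₄)) with cost 51100.

51100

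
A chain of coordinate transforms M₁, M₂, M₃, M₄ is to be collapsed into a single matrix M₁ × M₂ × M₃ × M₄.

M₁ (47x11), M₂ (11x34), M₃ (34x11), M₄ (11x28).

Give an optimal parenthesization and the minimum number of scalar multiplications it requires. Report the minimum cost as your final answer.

21978

Adjacent pairs: M₁M₂ = 47·11·34 = 17578; M₂M₃ = 11·34·11 = 4114; M₃M₄ = 34·11·28 = 10472.
Length 3: M₁..M₃: k=1: 0+4114+47·11·11=9801; k=2: 17578+0+47·34·11=35156 → min 9801 | M₂..M₄: k=2: 0+10472+11·34·28=20944; k=3: 4114+0+11·11·28=7502 → min 7502.
Length 4: M₁..M₄: k=1: 0+7502+47·11·28=21978; k=2: 17578+10472+47·34·28=72794; k=3: 9801+0+47·11·28=24277 → min 21978.
Optimal parenthesization: (M₁ × ((M₂ × M₃) × M₄)) with cost 21978.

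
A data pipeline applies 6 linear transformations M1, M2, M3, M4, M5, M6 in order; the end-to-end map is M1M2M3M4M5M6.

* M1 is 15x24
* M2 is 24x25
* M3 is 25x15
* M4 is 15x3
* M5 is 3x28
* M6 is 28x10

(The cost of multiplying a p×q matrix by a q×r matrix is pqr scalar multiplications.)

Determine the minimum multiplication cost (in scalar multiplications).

5295

Adjacent pairs: M1M2 = 15·24·25 = 9000; M2M3 = 24·25·15 = 9000; M3M4 = 25·15·3 = 1125; M4M5 = 15·3·28 = 1260; M5M6 = 3·28·10 = 840.
Length 3: M1..M3: k=1: 0+9000+15·24·15=14400; k=2: 9000+0+15·25·15=14625 → min 14400 | M2..M4: k=2: 0+1125+24·25·3=2925; k=3: 9000+0+24·15·3=10080 → min 2925 | M3..M5: k=3: 0+1260+25·15·28=11760; k=4: 1125+0+25·3·28=3225 → min 3225 | M4..M6: k=4: 0+840+15·3·10=1290; k=5: 1260+0+15·28·10=5460 → min 1290.
Length 4: M1..M4: k=1: 0+2925+15·24·3=4005; k=2: 9000+1125+15·25·3=11250; k=3: 14400+0+15·15·3=15075 → min 4005 | M2..M5: k=2: 0+3225+24·25·28=20025; k=3: 9000+1260+24·15·28=20340; k=4: 2925+0+24·3·28=4941 → min 4941 | M3..M6: k=3: 0+1290+25·15·10=5040; k=4: 1125+840+25·3·10=2715; k=5: 3225+0+25·28·10=10225 → min 2715.
Length 5: M1..M5: k=1: 0+4941+15·24·28=15021; k=2: 9000+3225+15·25·28=22725; k=3: 14400+1260+15·15·28=21960; k=4: 4005+0+15·3·28=5265 → min 5265 | M2..M6: k=2: 0+2715+24·25·10=8715; k=3: 9000+1290+24·15·10=13890; k=4: 2925+840+24·3·10=4485; k=5: 4941+0+24·28·10=11661 → min 4485.
Length 6: M1..M6: k=1: 0+4485+15·24·10=8085; k=2: 9000+2715+15·25·10=15465; k=3: 14400+1290+15·15·10=17940; k=4: 4005+840+15·3·10=5295; k=5: 5265+0+15·28·10=9465 → min 5295.
Optimal order: ((M1(M2(M3M4)))(M5M6)) with cost 5295.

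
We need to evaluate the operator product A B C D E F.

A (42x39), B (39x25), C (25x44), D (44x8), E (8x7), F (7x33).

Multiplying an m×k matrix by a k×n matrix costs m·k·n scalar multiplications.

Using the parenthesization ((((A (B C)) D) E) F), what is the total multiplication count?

(B C): 39×25 by 25×44 → 39×44, cost 39·25·44 = 42900
(A (B C)): 42×39 by 39×44 → 42×44, cost 42·39·44 = 72072; cumulative 114972
((A (B C)) D): 42×44 by 44×8 → 42×8, cost 42·44·8 = 14784; cumulative 129756
(((A (B C)) D) E): 42×8 by 8×7 → 42×7, cost 42·8·7 = 2352; cumulative 132108
((((A (B C)) D) E) F): 42×7 by 7×33 → 42×33, cost 42·7·33 = 9702; cumulative 141810
Total: 141810 scalar multiplications.

141810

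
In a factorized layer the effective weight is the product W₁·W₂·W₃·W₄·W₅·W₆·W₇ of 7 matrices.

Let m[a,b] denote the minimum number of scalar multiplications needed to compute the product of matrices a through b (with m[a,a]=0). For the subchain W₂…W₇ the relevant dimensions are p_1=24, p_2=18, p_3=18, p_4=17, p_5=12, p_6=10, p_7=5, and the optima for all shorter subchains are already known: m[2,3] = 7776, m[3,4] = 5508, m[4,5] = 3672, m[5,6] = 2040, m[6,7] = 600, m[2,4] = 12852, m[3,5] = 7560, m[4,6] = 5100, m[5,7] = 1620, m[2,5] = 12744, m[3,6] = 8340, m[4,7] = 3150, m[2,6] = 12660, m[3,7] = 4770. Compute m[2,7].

6930

m[2,7] = min over k∈[2,6] of m[2,k]+m[k+1,7]+p_{1}·p_k·p_{7}.
k=2: 0 + 4770 + 24·18·5 = 6930; k=3: 7776 + 3150 + 24·18·5 = 13086; k=4: 12852 + 1620 + 24·17·5 = 16512; k=5: 12744 + 600 + 24·12·5 = 14784; k=6: 12660 + 0 + 24·10·5 = 13860.
Minimum: 6930 at k=2.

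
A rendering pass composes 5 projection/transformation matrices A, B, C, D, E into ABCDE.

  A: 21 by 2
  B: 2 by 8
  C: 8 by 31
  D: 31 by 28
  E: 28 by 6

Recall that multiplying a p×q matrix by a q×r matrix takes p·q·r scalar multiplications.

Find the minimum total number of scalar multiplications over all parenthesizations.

Adjacent pairs: AB = 21·2·8 = 336; BC = 2·8·31 = 496; CD = 8·31·28 = 6944; DE = 31·28·6 = 5208.
Length 3: A..C: k=1: 0+496+21·2·31=1798; k=2: 336+0+21·8·31=5544 → min 1798 | B..D: k=2: 0+6944+2·8·28=7392; k=3: 496+0+2·31·28=2232 → min 2232 | C..E: k=3: 0+5208+8·31·6=6696; k=4: 6944+0+8·28·6=8288 → min 6696.
Length 4: A..D: k=1: 0+2232+21·2·28=3408; k=2: 336+6944+21·8·28=11984; k=3: 1798+0+21·31·28=20026 → min 3408 | B..E: k=2: 0+6696+2·8·6=6792; k=3: 496+5208+2·31·6=6076; k=4: 2232+0+2·28·6=2568 → min 2568.
Length 5: A..E: k=1: 0+2568+21·2·6=2820; k=2: 336+6696+21·8·6=8040; k=3: 1798+5208+21·31·6=10912; k=4: 3408+0+21·28·6=6936 → min 2820.
Optimal order: (A(((BC)D)E)) with cost 2820.

2820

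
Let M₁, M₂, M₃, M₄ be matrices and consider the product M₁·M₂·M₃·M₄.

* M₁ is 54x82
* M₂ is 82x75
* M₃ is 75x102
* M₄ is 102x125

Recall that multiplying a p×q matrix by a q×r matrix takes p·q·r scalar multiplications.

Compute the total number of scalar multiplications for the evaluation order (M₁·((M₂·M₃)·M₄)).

2226300

(M₂·M₃): 82×75 by 75×102 → 82×102, cost 82·75·102 = 627300
((M₂·M₃)·M₄): 82×102 by 102×125 → 82×125, cost 82·102·125 = 1045500; cumulative 1672800
(M₁·((M₂·M₃)·M₄)): 54×82 by 82×125 → 54×125, cost 54·82·125 = 553500; cumulative 2226300
Total: 2226300 scalar multiplications.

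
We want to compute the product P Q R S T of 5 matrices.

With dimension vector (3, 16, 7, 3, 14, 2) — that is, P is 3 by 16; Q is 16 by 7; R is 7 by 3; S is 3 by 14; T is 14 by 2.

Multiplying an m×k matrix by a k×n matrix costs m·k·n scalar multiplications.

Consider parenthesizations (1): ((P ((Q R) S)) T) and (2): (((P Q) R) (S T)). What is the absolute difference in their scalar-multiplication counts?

1263

Order (1) = ((P ((Q R) S)) T): (Q R): 16×7 by 7×3 → 16×3, cost 16·7·3 = 336; ((Q R) S): 16×3 by 3×14 → 16×14, cost 16·3·14 = 672; cumulative 1008; (P ((Q R) S)): 3×16 by 16×14 → 3×14, cost 3·16·14 = 672; cumulative 1680; ((P ((Q R) S)) T): 3×14 by 14×2 → 3×2, cost 3·14·2 = 84; cumulative 1764. Total 1764.
Order (2) = (((P Q) R) (S T)): (P Q): 3×16 by 16×7 → 3×7, cost 3·16·7 = 336; ((P Q) R): 3×7 by 7×3 → 3×3, cost 3·7·3 = 63; cumulative 399; (S T): 3×14 by 14×2 → 3×2, cost 3·14·2 = 84; (((P Q) R) (S T)): 3×3 by 3×2 → 3×2, cost 3·3·2 = 18; cumulative 501. Total 501.
Difference: |1764 − 501| = 1263.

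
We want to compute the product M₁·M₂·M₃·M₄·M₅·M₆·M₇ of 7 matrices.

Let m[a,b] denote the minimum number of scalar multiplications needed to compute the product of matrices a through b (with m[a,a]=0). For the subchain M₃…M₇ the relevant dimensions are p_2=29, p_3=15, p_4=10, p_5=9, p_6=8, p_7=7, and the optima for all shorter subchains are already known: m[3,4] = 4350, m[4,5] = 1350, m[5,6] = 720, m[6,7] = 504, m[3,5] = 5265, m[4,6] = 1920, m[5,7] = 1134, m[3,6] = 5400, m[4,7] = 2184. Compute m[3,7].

5229

m[3,7] = min over k∈[3,6] of m[3,k]+m[k+1,7]+p_{2}·p_k·p_{7}.
k=3: 0 + 2184 + 29·15·7 = 5229; k=4: 4350 + 1134 + 29·10·7 = 7514; k=5: 5265 + 504 + 29·9·7 = 7596; k=6: 5400 + 0 + 29·8·7 = 7024.
Minimum: 5229 at k=3.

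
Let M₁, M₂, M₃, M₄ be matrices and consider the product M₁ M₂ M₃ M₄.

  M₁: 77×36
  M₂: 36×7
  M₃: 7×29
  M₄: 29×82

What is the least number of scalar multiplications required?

80248

Adjacent pairs: M₁M₂ = 77·36·7 = 19404; M₂M₃ = 36·7·29 = 7308; M₃M₄ = 7·29·82 = 16646.
Length 3: M₁..M₃: k=1: 0+7308+77·36·29=87696; k=2: 19404+0+77·7·29=35035 → min 35035 | M₂..M₄: k=2: 0+16646+36·7·82=37310; k=3: 7308+0+36·29·82=92916 → min 37310.
Length 4: M₁..M₄: k=1: 0+37310+77·36·82=264614; k=2: 19404+16646+77·7·82=80248; k=3: 35035+0+77·29·82=218141 → min 80248.
Optimal order: ((M₁ M₂) (M₃ M₄)) with cost 80248.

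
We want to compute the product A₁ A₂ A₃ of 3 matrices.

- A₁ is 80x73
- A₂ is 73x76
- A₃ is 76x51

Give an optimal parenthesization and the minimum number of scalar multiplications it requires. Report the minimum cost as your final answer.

580788

(A₁ (A₂ A₃)): cost 580788.
((A₁ A₂) A₃): cost 753920.
Optimal: (A₁ (A₂ A₃)) with cost 580788.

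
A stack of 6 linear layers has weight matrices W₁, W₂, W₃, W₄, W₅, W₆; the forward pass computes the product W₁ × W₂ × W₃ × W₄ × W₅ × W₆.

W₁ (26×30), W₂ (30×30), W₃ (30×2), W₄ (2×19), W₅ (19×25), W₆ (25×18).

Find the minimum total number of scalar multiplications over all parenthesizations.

Adjacent pairs: W₁W₂ = 26·30·30 = 23400; W₂W₃ = 30·30·2 = 1800; W₃W₄ = 30·2·19 = 1140; W₄W₅ = 2·19·25 = 950; W₅W₆ = 19·25·18 = 8550.
Length 3: W₁..W₃: k=1: 0+1800+26·30·2=3360; k=2: 23400+0+26·30·2=24960 → min 3360 | W₂..W₄: k=2: 0+1140+30·30·19=18240; k=3: 1800+0+30·2·19=2940 → min 2940 | W₃..W₅: k=3: 0+950+30·2·25=2450; k=4: 1140+0+30·19·25=15390 → min 2450 | W₄..W₆: k=4: 0+8550+2·19·18=9234; k=5: 950+0+2·25·18=1850 → min 1850.
Length 4: W₁..W₄: k=1: 0+2940+26·30·19=17760; k=2: 23400+1140+26·30·19=39360; k=3: 3360+0+26·2·19=4348 → min 4348 | W₂..W₅: k=2: 0+2450+30·30·25=24950; k=3: 1800+950+30·2·25=4250; k=4: 2940+0+30·19·25=17190 → min 4250 | W₃..W₆: k=3: 0+1850+30·2·18=2930; k=4: 1140+8550+30·19·18=19950; k=5: 2450+0+30·25·18=15950 → min 2930.
Length 5: W₁..W₅: k=1: 0+4250+26·30·25=23750; k=2: 23400+2450+26·30·25=45350; k=3: 3360+950+26·2·25=5610; k=4: 4348+0+26·19·25=16698 → min 5610 | W₂..W₆: k=2: 0+2930+30·30·18=19130; k=3: 1800+1850+30·2·18=4730; k=4: 2940+8550+30·19·18=21750; k=5: 4250+0+30·25·18=17750 → min 4730.
Length 6: W₁..W₆: k=1: 0+4730+26·30·18=18770; k=2: 23400+2930+26·30·18=40370; k=3: 3360+1850+26·2·18=6146; k=4: 4348+8550+26·19·18=21790; k=5: 5610+0+26·25·18=17310 → min 6146.
Optimal order: ((W₁ × (W₂ × W₃)) × ((W₄ × W₅) × W₆)) with cost 6146.

6146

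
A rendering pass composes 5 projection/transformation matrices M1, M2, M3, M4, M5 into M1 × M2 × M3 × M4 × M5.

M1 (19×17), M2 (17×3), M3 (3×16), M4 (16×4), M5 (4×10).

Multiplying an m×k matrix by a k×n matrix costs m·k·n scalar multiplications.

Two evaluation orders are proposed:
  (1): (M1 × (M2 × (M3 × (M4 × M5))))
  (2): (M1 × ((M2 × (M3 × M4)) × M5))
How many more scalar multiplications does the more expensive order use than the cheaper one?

Order (1) = (M1 × (M2 × (M3 × (M4 × M5)))): (M4 × M5): 16×4 by 4×10 → 16×10, cost 16·4·10 = 640; (M3 × (M4 × M5)): 3×16 by 16×10 → 3×10, cost 3·16·10 = 480; cumulative 1120; (M2 × (M3 × (M4 × M5))): 17×3 by 3×10 → 17×10, cost 17·3·10 = 510; cumulative 1630; (M1 × (M2 × (M3 × (M4 × M5)))): 19×17 by 17×10 → 19×10, cost 19·17·10 = 3230; cumulative 4860. Total 4860.
Order (2) = (M1 × ((M2 × (M3 × M4)) × M5)): (M3 × M4): 3×16 by 16×4 → 3×4, cost 3·16·4 = 192; (M2 × (M3 × M4)): 17×3 by 3×4 → 17×4, cost 17·3·4 = 204; cumulative 396; ((M2 × (M3 × M4)) × M5): 17×4 by 4×10 → 17×10, cost 17·4·10 = 680; cumulative 1076; (M1 × ((M2 × (M3 × M4)) × M5)): 19×17 by 17×10 → 19×10, cost 19·17·10 = 3230; cumulative 4306. Total 4306.
Difference: |4860 − 4306| = 554.

554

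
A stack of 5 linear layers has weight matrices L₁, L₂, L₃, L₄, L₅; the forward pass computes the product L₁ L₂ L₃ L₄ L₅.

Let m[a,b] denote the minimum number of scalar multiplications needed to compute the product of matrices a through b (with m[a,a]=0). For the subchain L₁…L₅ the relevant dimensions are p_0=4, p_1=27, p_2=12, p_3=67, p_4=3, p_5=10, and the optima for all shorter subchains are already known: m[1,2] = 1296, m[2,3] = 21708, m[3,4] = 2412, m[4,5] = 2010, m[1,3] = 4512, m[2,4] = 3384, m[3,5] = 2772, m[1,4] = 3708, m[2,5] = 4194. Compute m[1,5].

m[1,5] = min over k∈[1,4] of m[1,k]+m[k+1,5]+p_{0}·p_k·p_{5}.
k=1: 0 + 4194 + 4·27·10 = 5274; k=2: 1296 + 2772 + 4·12·10 = 4548; k=3: 4512 + 2010 + 4·67·10 = 9202; k=4: 3708 + 0 + 4·3·10 = 3828.
Minimum: 3828 at k=4.

3828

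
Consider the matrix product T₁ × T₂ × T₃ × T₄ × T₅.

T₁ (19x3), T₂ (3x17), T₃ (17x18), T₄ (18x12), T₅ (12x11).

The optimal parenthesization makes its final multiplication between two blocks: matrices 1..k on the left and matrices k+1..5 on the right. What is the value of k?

Adjacent pairs: T₁T₂ = 19·3·17 = 969; T₂T₃ = 3·17·18 = 918; T₃T₄ = 17·18·12 = 3672; T₄T₅ = 18·12·11 = 2376.
Length 3: T₁..T₃: k=1: 0+918+19·3·18=1944; k=2: 969+0+19·17·18=6783 → min 1944 | T₂..T₄: k=2: 0+3672+3·17·12=4284; k=3: 918+0+3·18·12=1566 → min 1566 | T₃..T₅: k=3: 0+2376+17·18·11=5742; k=4: 3672+0+17·12·11=5916 → min 5742.
Length 4: T₁..T₄: k=1: 0+1566+19·3·12=2250; k=2: 969+3672+19·17·12=8517; k=3: 1944+0+19·18·12=6048 → min 2250 | T₂..T₅: k=2: 0+5742+3·17·11=6303; k=3: 918+2376+3·18·11=3888; k=4: 1566+0+3·12·11=1962 → min 1962.
Top-level splits: k=1: (T₁..T₁)·(T₂..T₅) → 0+1962+19·3·11 = 2589; k=2: (T₁..T₂)·(T₃..T₅) → 969+5742+19·17·11 = 10264; k=3: (T₁..T₃)·(T₄..T₅) → 1944+2376+19·18·11 = 8082; k=4: (T₁..T₄)·(T₅..T₅) → 2250+0+19·12·11 = 4758.
Best split is after T₁, i.e. k = 1.

1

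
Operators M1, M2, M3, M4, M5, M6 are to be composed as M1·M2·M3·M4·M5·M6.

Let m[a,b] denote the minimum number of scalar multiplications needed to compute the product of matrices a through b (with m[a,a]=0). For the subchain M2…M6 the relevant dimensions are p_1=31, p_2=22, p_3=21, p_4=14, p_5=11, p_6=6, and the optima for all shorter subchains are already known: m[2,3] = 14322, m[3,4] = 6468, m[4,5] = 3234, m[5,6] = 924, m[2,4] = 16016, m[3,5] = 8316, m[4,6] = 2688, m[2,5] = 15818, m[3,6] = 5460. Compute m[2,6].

m[2,6] = min over k∈[2,5] of m[2,k]+m[k+1,6]+p_{1}·p_k·p_{6}.
k=2: 0 + 5460 + 31·22·6 = 9552; k=3: 14322 + 2688 + 31·21·6 = 20916; k=4: 16016 + 924 + 31·14·6 = 19544; k=5: 15818 + 0 + 31·11·6 = 17864.
Minimum: 9552 at k=2.

9552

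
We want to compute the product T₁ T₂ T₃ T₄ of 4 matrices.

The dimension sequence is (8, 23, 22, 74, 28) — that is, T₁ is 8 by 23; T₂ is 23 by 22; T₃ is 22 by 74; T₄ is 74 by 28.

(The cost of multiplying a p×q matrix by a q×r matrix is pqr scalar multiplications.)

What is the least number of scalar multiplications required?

Adjacent pairs: T₁T₂ = 8·23·22 = 4048; T₂T₃ = 23·22·74 = 37444; T₃T₄ = 22·74·28 = 45584.
Length 3: T₁..T₃: k=1: 0+37444+8·23·74=51060; k=2: 4048+0+8·22·74=17072 → min 17072 | T₂..T₄: k=2: 0+45584+23·22·28=59752; k=3: 37444+0+23·74·28=85100 → min 59752.
Length 4: T₁..T₄: k=1: 0+59752+8·23·28=64904; k=2: 4048+45584+8·22·28=54560; k=3: 17072+0+8·74·28=33648 → min 33648.
Optimal order: (((T₁ T₂) T₃) T₄) with cost 33648.

33648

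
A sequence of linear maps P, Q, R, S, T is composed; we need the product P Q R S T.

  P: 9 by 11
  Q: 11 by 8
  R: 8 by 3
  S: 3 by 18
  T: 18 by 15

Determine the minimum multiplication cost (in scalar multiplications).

Adjacent pairs: PQ = 9·11·8 = 792; QR = 11·8·3 = 264; RS = 8·3·18 = 432; ST = 3·18·15 = 810.
Length 3: P..R: k=1: 0+264+9·11·3=561; k=2: 792+0+9·8·3=1008 → min 561 | Q..S: k=2: 0+432+11·8·18=2016; k=3: 264+0+11·3·18=858 → min 858 | R..T: k=3: 0+810+8·3·15=1170; k=4: 432+0+8·18·15=2592 → min 1170.
Length 4: P..S: k=1: 0+858+9·11·18=2640; k=2: 792+432+9·8·18=2520; k=3: 561+0+9·3·18=1047 → min 1047 | Q..T: k=2: 0+1170+11·8·15=2490; k=3: 264+810+11·3·15=1569; k=4: 858+0+11·18·15=3828 → min 1569.
Length 5: P..T: k=1: 0+1569+9·11·15=3054; k=2: 792+1170+9·8·15=3042; k=3: 561+810+9·3·15=1776; k=4: 1047+0+9·18·15=3477 → min 1776.
Optimal order: ((P (Q R)) (S T)) with cost 1776.

1776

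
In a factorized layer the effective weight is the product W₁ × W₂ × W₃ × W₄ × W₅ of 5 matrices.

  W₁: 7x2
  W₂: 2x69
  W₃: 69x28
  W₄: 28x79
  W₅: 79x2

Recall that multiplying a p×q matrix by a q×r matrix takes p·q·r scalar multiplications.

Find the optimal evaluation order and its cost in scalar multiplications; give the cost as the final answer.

8428

Adjacent pairs: W₁W₂ = 7·2·69 = 966; W₂W₃ = 2·69·28 = 3864; W₃W₄ = 69·28·79 = 152628; W₄W₅ = 28·79·2 = 4424.
Length 3: W₁..W₃: k=1: 0+3864+7·2·28=4256; k=2: 966+0+7·69·28=14490 → min 4256 | W₂..W₄: k=2: 0+152628+2·69·79=163530; k=3: 3864+0+2·28·79=8288 → min 8288 | W₃..W₅: k=3: 0+4424+69·28·2=8288; k=4: 152628+0+69·79·2=163530 → min 8288.
Length 4: W₁..W₄: k=1: 0+8288+7·2·79=9394; k=2: 966+152628+7·69·79=191751; k=3: 4256+0+7·28·79=19740 → min 9394 | W₂..W₅: k=2: 0+8288+2·69·2=8564; k=3: 3864+4424+2·28·2=8400; k=4: 8288+0+2·79·2=8604 → min 8400.
Length 5: W₁..W₅: k=1: 0+8400+7·2·2=8428; k=2: 966+8288+7·69·2=10220; k=3: 4256+4424+7·28·2=9072; k=4: 9394+0+7·79·2=10500 → min 8428.
Optimal parenthesization: (W₁ × ((W₂ × W₃) × (W₄ × W₅))) with cost 8428.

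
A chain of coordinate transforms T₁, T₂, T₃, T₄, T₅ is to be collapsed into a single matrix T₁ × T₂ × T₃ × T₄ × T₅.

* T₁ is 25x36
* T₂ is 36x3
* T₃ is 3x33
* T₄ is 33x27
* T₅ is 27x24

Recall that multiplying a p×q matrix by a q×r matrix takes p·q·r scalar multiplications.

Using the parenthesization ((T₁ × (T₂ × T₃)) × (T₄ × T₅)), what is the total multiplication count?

74448

(T₂ × T₃): 36×3 by 3×33 → 36×33, cost 36·3·33 = 3564
(T₁ × (T₂ × T₃)): 25×36 by 36×33 → 25×33, cost 25·36·33 = 29700; cumulative 33264
(T₄ × T₅): 33×27 by 27×24 → 33×24, cost 33·27·24 = 21384
((T₁ × (T₂ × T₃)) × (T₄ × T₅)): 25×33 by 33×24 → 25×24, cost 25·33·24 = 19800; cumulative 74448
Total: 74448 scalar multiplications.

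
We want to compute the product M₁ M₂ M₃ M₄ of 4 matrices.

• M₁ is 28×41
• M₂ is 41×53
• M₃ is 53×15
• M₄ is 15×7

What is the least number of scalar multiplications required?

Adjacent pairs: M₁M₂ = 28·41·53 = 60844; M₂M₃ = 41·53·15 = 32595; M₃M₄ = 53·15·7 = 5565.
Length 3: M₁..M₃: k=1: 0+32595+28·41·15=49815; k=2: 60844+0+28·53·15=83104 → min 49815 | M₂..M₄: k=2: 0+5565+41·53·7=20776; k=3: 32595+0+41·15·7=36900 → min 20776.
Length 4: M₁..M₄: k=1: 0+20776+28·41·7=28812; k=2: 60844+5565+28·53·7=76797; k=3: 49815+0+28·15·7=52755 → min 28812.
Optimal order: (M₁ (M₂ (M₃ M₄))) with cost 28812.

28812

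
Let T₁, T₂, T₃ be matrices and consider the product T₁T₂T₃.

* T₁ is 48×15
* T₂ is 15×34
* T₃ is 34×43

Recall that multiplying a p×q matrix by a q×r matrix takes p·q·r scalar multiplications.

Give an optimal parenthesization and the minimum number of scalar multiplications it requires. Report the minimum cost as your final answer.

52890

(T₁(T₂T₃)): cost 52890.
((T₁T₂)T₃): cost 94656.
Optimal: (T₁(T₂T₃)) with cost 52890.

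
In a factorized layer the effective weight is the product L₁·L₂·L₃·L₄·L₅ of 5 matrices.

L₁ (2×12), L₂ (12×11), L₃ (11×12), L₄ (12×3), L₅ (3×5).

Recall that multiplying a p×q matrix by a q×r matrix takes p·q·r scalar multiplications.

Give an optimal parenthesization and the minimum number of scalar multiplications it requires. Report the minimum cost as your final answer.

Adjacent pairs: L₁L₂ = 2·12·11 = 264; L₂L₃ = 12·11·12 = 1584; L₃L₄ = 11·12·3 = 396; L₄L₅ = 12·3·5 = 180.
Length 3: L₁..L₃: k=1: 0+1584+2·12·12=1872; k=2: 264+0+2·11·12=528 → min 528 | L₂..L₄: k=2: 0+396+12·11·3=792; k=3: 1584+0+12·12·3=2016 → min 792 | L₃..L₅: k=3: 0+180+11·12·5=840; k=4: 396+0+11·3·5=561 → min 561.
Length 4: L₁..L₄: k=1: 0+792+2·12·3=864; k=2: 264+396+2·11·3=726; k=3: 528+0+2·12·3=600 → min 600 | L₂..L₅: k=2: 0+561+12·11·5=1221; k=3: 1584+180+12·12·5=2484; k=4: 792+0+12·3·5=972 → min 972.
Length 5: L₁..L₅: k=1: 0+972+2·12·5=1092; k=2: 264+561+2·11·5=935; k=3: 528+180+2·12·5=828; k=4: 600+0+2·3·5=630 → min 630.
Optimal parenthesization: ((((L₁·L₂)·L₃)·L₄)·L₅) with cost 630.

630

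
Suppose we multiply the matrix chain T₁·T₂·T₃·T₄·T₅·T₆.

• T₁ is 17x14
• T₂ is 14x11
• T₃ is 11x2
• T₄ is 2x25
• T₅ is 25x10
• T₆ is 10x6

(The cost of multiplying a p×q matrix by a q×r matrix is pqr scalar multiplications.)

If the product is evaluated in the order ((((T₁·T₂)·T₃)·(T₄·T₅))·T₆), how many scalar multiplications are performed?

(T₁·T₂): 17×14 by 14×11 → 17×11, cost 17·14·11 = 2618
((T₁·T₂)·T₃): 17×11 by 11×2 → 17×2, cost 17·11·2 = 374; cumulative 2992
(T₄·T₅): 2×25 by 25×10 → 2×10, cost 2·25·10 = 500
(((T₁·T₂)·T₃)·(T₄·T₅)): 17×2 by 2×10 → 17×10, cost 17·2·10 = 340; cumulative 3832
((((T₁·T₂)·T₃)·(T₄·T₅))·T₆): 17×10 by 10×6 → 17×6, cost 17·10·6 = 1020; cumulative 4852
Total: 4852 scalar multiplications.

4852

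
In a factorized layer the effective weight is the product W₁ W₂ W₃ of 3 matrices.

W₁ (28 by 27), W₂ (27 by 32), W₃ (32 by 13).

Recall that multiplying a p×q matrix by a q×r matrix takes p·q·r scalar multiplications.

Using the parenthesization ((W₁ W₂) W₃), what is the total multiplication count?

35840

(W₁ W₂): 28×27 by 27×32 → 28×32, cost 28·27·32 = 24192
((W₁ W₂) W₃): 28×32 by 32×13 → 28×13, cost 28·32·13 = 11648; cumulative 35840
Total: 35840 scalar multiplications.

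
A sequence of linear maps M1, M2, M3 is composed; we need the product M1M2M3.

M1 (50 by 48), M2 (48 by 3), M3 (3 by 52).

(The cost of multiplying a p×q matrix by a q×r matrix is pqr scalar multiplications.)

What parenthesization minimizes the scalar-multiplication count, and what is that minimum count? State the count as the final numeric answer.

15000

(M1(M2M3)): cost 132288.
((M1M2)M3): cost 15000.
Optimal: ((M1M2)M3) with cost 15000.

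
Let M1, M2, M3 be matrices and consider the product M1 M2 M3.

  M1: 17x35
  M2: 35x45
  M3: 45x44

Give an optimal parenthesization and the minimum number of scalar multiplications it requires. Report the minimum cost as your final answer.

60435

(M1 (M2 M3)): cost 95480.
((M1 M2) M3): cost 60435.
Optimal: ((M1 M2) M3) with cost 60435.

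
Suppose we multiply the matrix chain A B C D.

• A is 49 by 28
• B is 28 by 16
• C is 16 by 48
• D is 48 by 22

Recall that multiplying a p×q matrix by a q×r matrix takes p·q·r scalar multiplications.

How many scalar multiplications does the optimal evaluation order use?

56096

Adjacent pairs: AB = 49·28·16 = 21952; BC = 28·16·48 = 21504; CD = 16·48·22 = 16896.
Length 3: A..C: k=1: 0+21504+49·28·48=87360; k=2: 21952+0+49·16·48=59584 → min 59584 | B..D: k=2: 0+16896+28·16·22=26752; k=3: 21504+0+28·48·22=51072 → min 26752.
Length 4: A..D: k=1: 0+26752+49·28·22=56936; k=2: 21952+16896+49·16·22=56096; k=3: 59584+0+49·48·22=111328 → min 56096.
Optimal order: ((A B) (C D)) with cost 56096.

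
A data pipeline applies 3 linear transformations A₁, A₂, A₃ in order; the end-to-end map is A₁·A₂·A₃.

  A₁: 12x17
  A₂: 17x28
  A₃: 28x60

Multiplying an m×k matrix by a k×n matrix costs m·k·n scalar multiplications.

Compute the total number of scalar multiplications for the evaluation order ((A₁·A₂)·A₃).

25872

(A₁·A₂): 12×17 by 17×28 → 12×28, cost 12·17·28 = 5712
((A₁·A₂)·A₃): 12×28 by 28×60 → 12×60, cost 12·28·60 = 20160; cumulative 25872
Total: 25872 scalar multiplications.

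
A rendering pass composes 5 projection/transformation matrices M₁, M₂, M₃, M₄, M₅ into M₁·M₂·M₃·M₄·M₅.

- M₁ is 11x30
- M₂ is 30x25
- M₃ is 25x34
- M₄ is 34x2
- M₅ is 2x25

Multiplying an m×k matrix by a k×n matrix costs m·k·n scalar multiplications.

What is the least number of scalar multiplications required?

Adjacent pairs: M₁M₂ = 11·30·25 = 8250; M₂M₃ = 30·25·34 = 25500; M₃M₄ = 25·34·2 = 1700; M₄M₅ = 34·2·25 = 1700.
Length 3: M₁..M₃: k=1: 0+25500+11·30·34=36720; k=2: 8250+0+11·25·34=17600 → min 17600 | M₂..M₄: k=2: 0+1700+30·25·2=3200; k=3: 25500+0+30·34·2=27540 → min 3200 | M₃..M₅: k=3: 0+1700+25·34·25=22950; k=4: 1700+0+25·2·25=2950 → min 2950.
Length 4: M₁..M₄: k=1: 0+3200+11·30·2=3860; k=2: 8250+1700+11·25·2=10500; k=3: 17600+0+11·34·2=18348 → min 3860 | M₂..M₅: k=2: 0+2950+30·25·25=21700; k=3: 25500+1700+30·34·25=52700; k=4: 3200+0+30·2·25=4700 → min 4700.
Length 5: M₁..M₅: k=1: 0+4700+11·30·25=12950; k=2: 8250+2950+11·25·25=18075; k=3: 17600+1700+11·34·25=28650; k=4: 3860+0+11·2·25=4410 → min 4410.
Optimal order: ((M₁·(M₂·(M₃·M₄)))·M₅) with cost 4410.

4410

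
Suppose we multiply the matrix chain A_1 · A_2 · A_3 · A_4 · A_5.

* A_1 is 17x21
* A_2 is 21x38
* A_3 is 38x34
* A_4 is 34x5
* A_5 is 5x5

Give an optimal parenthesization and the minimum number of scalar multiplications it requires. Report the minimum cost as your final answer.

Adjacent pairs: A_1A_2 = 17·21·38 = 13566; A_2A_3 = 21·38·34 = 27132; A_3A_4 = 38·34·5 = 6460; A_4A_5 = 34·5·5 = 850.
Length 3: A_1..A_3: k=1: 0+27132+17·21·34=39270; k=2: 13566+0+17·38·34=35530 → min 35530 | A_2..A_4: k=2: 0+6460+21·38·5=10450; k=3: 27132+0+21·34·5=30702 → min 10450 | A_3..A_5: k=3: 0+850+38·34·5=7310; k=4: 6460+0+38·5·5=7410 → min 7310.
Length 4: A_1..A_4: k=1: 0+10450+17·21·5=12235; k=2: 13566+6460+17·38·5=23256; k=3: 35530+0+17·34·5=38420 → min 12235 | A_2..A_5: k=2: 0+7310+21·38·5=11300; k=3: 27132+850+21·34·5=31552; k=4: 10450+0+21·5·5=10975 → min 10975.
Length 5: A_1..A_5: k=1: 0+10975+17·21·5=12760; k=2: 13566+7310+17·38·5=24106; k=3: 35530+850+17·34·5=39270; k=4: 12235+0+17·5·5=12660 → min 12660.
Optimal parenthesization: ((A_1 · (A_2 · (A_3 · A_4))) · A_5) with cost 12660.

12660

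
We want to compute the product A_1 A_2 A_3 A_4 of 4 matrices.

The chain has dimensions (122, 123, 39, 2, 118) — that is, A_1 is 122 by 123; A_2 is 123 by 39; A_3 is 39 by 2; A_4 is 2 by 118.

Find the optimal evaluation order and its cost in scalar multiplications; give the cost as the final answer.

Adjacent pairs: A_1A_2 = 122·123·39 = 585234; A_2A_3 = 123·39·2 = 9594; A_3A_4 = 39·2·118 = 9204.
Length 3: A_1..A_3: k=1: 0+9594+122·123·2=39606; k=2: 585234+0+122·39·2=594750 → min 39606 | A_2..A_4: k=2: 0+9204+123·39·118=575250; k=3: 9594+0+123·2·118=38622 → min 38622.
Length 4: A_1..A_4: k=1: 0+38622+122·123·118=1809330; k=2: 585234+9204+122·39·118=1155882; k=3: 39606+0+122·2·118=68398 → min 68398.
Optimal parenthesization: ((A_1 (A_2 A_3)) A_4) with cost 68398.

68398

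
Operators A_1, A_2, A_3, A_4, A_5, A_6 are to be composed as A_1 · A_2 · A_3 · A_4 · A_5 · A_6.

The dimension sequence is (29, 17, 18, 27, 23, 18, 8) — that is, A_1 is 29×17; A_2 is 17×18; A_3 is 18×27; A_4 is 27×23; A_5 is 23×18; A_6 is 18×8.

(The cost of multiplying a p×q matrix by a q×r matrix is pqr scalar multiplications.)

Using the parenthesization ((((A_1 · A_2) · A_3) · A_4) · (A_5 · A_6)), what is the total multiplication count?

(A_1 · A_2): 29×17 by 17×18 → 29×18, cost 29·17·18 = 8874
((A_1 · A_2) · A_3): 29×18 by 18×27 → 29×27, cost 29·18·27 = 14094; cumulative 22968
(((A_1 · A_2) · A_3) · A_4): 29×27 by 27×23 → 29×23, cost 29·27·23 = 18009; cumulative 40977
(A_5 · A_6): 23×18 by 18×8 → 23×8, cost 23·18·8 = 3312
((((A_1 · A_2) · A_3) · A_4) · (A_5 · A_6)): 29×23 by 23×8 → 29×8, cost 29·23·8 = 5336; cumulative 49625
Total: 49625 scalar multiplications.

49625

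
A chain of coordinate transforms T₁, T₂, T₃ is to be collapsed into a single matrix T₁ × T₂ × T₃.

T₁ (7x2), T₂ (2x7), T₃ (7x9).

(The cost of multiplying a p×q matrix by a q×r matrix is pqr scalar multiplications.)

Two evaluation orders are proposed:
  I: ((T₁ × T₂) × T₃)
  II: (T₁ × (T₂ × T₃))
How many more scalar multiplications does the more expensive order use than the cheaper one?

Order I = ((T₁ × T₂) × T₃): (T₁ × T₂): 7×2 by 2×7 → 7×7, cost 7·2·7 = 98; ((T₁ × T₂) × T₃): 7×7 by 7×9 → 7×9, cost 7·7·9 = 441; cumulative 539. Total 539.
Order II = (T₁ × (T₂ × T₃)): (T₂ × T₃): 2×7 by 7×9 → 2×9, cost 2·7·9 = 126; (T₁ × (T₂ × T₃)): 7×2 by 2×9 → 7×9, cost 7·2·9 = 126; cumulative 252. Total 252.
Difference: |539 − 252| = 287.

287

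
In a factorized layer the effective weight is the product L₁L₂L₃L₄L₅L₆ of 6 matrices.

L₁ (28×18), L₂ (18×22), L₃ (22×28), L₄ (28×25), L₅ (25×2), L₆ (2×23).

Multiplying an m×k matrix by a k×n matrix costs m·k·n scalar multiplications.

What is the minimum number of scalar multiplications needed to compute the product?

Adjacent pairs: L₁L₂ = 28·18·22 = 11088; L₂L₃ = 18·22·28 = 11088; L₃L₄ = 22·28·25 = 15400; L₄L₅ = 28·25·2 = 1400; L₅L₆ = 25·2·23 = 1150.
Length 3: L₁..L₃: k=1: 0+11088+28·18·28=25200; k=2: 11088+0+28·22·28=28336 → min 25200 | L₂..L₄: k=2: 0+15400+18·22·25=25300; k=3: 11088+0+18·28·25=23688 → min 23688 | L₃..L₅: k=3: 0+1400+22·28·2=2632; k=4: 15400+0+22·25·2=16500 → min 2632 | L₄..L₆: k=4: 0+1150+28·25·23=17250; k=5: 1400+0+28·2·23=2688 → min 2688.
Length 4: L₁..L₄: k=1: 0+23688+28·18·25=36288; k=2: 11088+15400+28·22·25=41888; k=3: 25200+0+28·28·25=44800 → min 36288 | L₂..L₅: k=2: 0+2632+18·22·2=3424; k=3: 11088+1400+18·28·2=13496; k=4: 23688+0+18·25·2=24588 → min 3424 | L₃..L₆: k=3: 0+2688+22·28·23=16856; k=4: 15400+1150+22·25·23=29200; k=5: 2632+0+22·2·23=3644 → min 3644.
Length 5: L₁..L₅: k=1: 0+3424+28·18·2=4432; k=2: 11088+2632+28·22·2=14952; k=3: 25200+1400+28·28·2=28168; k=4: 36288+0+28·25·2=37688 → min 4432 | L₂..L₆: k=2: 0+3644+18·22·23=12752; k=3: 11088+2688+18·28·23=25368; k=4: 23688+1150+18·25·23=35188; k=5: 3424+0+18·2·23=4252 → min 4252.
Length 6: L₁..L₆: k=1: 0+4252+28·18·23=15844; k=2: 11088+3644+28·22·23=28900; k=3: 25200+2688+28·28·23=45920; k=4: 36288+1150+28·25·23=53538; k=5: 4432+0+28·2·23=5720 → min 5720.
Optimal order: ((L₁(L₂(L₃(L₄L₅))))L₆) with cost 5720.

5720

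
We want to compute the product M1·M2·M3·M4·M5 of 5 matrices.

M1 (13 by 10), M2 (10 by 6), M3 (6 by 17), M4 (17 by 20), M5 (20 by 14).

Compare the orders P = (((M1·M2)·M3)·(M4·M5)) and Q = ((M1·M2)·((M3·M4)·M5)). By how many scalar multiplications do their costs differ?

4368

Order P = (((M1·M2)·M3)·(M4·M5)): (M1·M2): 13×10 by 10×6 → 13×6, cost 13·10·6 = 780; ((M1·M2)·M3): 13×6 by 6×17 → 13×17, cost 13·6·17 = 1326; cumulative 2106; (M4·M5): 17×20 by 20×14 → 17×14, cost 17·20·14 = 4760; (((M1·M2)·M3)·(M4·M5)): 13×17 by 17×14 → 13×14, cost 13·17·14 = 3094; cumulative 9960. Total 9960.
Order Q = ((M1·M2)·((M3·M4)·M5)): (M1·M2): 13×10 by 10×6 → 13×6, cost 13·10·6 = 780; (M3·M4): 6×17 by 17×20 → 6×20, cost 6·17·20 = 2040; ((M3·M4)·M5): 6×20 by 20×14 → 6×14, cost 6·20·14 = 1680; cumulative 3720; ((M1·M2)·((M3·M4)·M5)): 13×6 by 6×14 → 13×14, cost 13·6·14 = 1092; cumulative 5592. Total 5592.
Difference: |9960 − 5592| = 4368.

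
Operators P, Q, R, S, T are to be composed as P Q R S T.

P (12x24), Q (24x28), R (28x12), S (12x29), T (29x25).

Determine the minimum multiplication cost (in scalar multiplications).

Adjacent pairs: PQ = 12·24·28 = 8064; QR = 24·28·12 = 8064; RS = 28·12·29 = 9744; ST = 12·29·25 = 8700.
Length 3: P..R: k=1: 0+8064+12·24·12=11520; k=2: 8064+0+12·28·12=12096 → min 11520 | Q..S: k=2: 0+9744+24·28·29=29232; k=3: 8064+0+24·12·29=16416 → min 16416 | R..T: k=3: 0+8700+28·12·25=17100; k=4: 9744+0+28·29·25=30044 → min 17100.
Length 4: P..S: k=1: 0+16416+12·24·29=24768; k=2: 8064+9744+12·28·29=27552; k=3: 11520+0+12·12·29=15696 → min 15696 | Q..T: k=2: 0+17100+24·28·25=33900; k=3: 8064+8700+24·12·25=23964; k=4: 16416+0+24·29·25=33816 → min 23964.
Length 5: P..T: k=1: 0+23964+12·24·25=31164; k=2: 8064+17100+12·28·25=33564; k=3: 11520+8700+12·12·25=23820; k=4: 15696+0+12·29·25=24396 → min 23820.
Optimal order: ((P (Q R)) (S T)) with cost 23820.

23820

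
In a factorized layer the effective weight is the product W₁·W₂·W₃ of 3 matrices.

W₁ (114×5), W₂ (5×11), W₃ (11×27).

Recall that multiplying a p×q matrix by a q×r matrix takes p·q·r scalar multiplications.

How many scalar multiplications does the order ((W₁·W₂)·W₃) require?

(W₁·W₂): 114×5 by 5×11 → 114×11, cost 114·5·11 = 6270
((W₁·W₂)·W₃): 114×11 by 11×27 → 114×27, cost 114·11·27 = 33858; cumulative 40128
Total: 40128 scalar multiplications.

40128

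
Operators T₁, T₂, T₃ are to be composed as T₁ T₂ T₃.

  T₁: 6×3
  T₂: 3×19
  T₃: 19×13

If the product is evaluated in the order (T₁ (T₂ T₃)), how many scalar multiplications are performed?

(T₂ T₃): 3×19 by 19×13 → 3×13, cost 3·19·13 = 741
(T₁ (T₂ T₃)): 6×3 by 3×13 → 6×13, cost 6·3·13 = 234; cumulative 975
Total: 975 scalar multiplications.

975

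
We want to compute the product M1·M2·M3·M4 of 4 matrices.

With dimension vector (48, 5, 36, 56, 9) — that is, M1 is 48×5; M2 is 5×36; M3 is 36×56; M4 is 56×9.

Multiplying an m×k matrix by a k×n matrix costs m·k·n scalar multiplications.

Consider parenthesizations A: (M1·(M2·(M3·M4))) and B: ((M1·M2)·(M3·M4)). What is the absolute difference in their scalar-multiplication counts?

Order A = (M1·(M2·(M3·M4))): (M3·M4): 36×56 by 56×9 → 36×9, cost 36·56·9 = 18144; (M2·(M3·M4)): 5×36 by 36×9 → 5×9, cost 5·36·9 = 1620; cumulative 19764; (M1·(M2·(M3·M4))): 48×5 by 5×9 → 48×9, cost 48·5·9 = 2160; cumulative 21924. Total 21924.
Order B = ((M1·M2)·(M3·M4)): (M1·M2): 48×5 by 5×36 → 48×36, cost 48·5·36 = 8640; (M3·M4): 36×56 by 56×9 → 36×9, cost 36·56·9 = 18144; ((M1·M2)·(M3·M4)): 48×36 by 36×9 → 48×9, cost 48·36·9 = 15552; cumulative 42336. Total 42336.
Difference: |21924 − 42336| = 20412.

20412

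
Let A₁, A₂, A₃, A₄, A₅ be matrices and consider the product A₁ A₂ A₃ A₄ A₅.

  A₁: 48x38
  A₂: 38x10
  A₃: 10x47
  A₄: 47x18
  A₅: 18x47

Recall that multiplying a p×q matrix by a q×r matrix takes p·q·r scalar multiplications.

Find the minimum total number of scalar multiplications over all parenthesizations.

Adjacent pairs: A₁A₂ = 48·38·10 = 18240; A₂A₃ = 38·10·47 = 17860; A₃A₄ = 10·47·18 = 8460; A₄A₅ = 47·18·47 = 39762.
Length 3: A₁..A₃: k=1: 0+17860+48·38·47=103588; k=2: 18240+0+48·10·47=40800 → min 40800 | A₂..A₄: k=2: 0+8460+38·10·18=15300; k=3: 17860+0+38·47·18=50008 → min 15300 | A₃..A₅: k=3: 0+39762+10·47·47=61852; k=4: 8460+0+10·18·47=16920 → min 16920.
Length 4: A₁..A₄: k=1: 0+15300+48·38·18=48132; k=2: 18240+8460+48·10·18=35340; k=3: 40800+0+48·47·18=81408 → min 35340 | A₂..A₅: k=2: 0+16920+38·10·47=34780; k=3: 17860+39762+38·47·47=141564; k=4: 15300+0+38·18·47=47448 → min 34780.
Length 5: A₁..A₅: k=1: 0+34780+48·38·47=120508; k=2: 18240+16920+48·10·47=57720; k=3: 40800+39762+48·47·47=186594; k=4: 35340+0+48·18·47=75948 → min 57720.
Optimal order: ((A₁ A₂) ((A₃ A₄) A₅)) with cost 57720.

57720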